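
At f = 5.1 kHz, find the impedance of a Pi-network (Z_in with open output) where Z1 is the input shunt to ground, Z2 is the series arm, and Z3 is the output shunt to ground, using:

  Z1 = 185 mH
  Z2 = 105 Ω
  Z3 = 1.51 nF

Step 1 — Angular frequency: ω = 2π·f = 2π·5100 = 3.204e+04 rad/s.
Step 2 — Component impedances:
  Z1: Z = jωL = j·3.204e+04·0.185 = 0 + j5928 Ω
  Z2: Z = R = 105 Ω
  Z3: Z = 1/(jωC) = -j/(ω·C) = 0 - j2.067e+04 Ω
Step 3 — With open output, the series arm Z2 and the output shunt Z3 appear in series to ground: Z2 + Z3 = 105 - j2.067e+04 Ω.
Step 4 — Parallel with input shunt Z1: Z_in = Z1 || (Z2 + Z3) = 16.99 + j8313 Ω = 8313∠89.9° Ω.

Z = 16.99 + j8313 Ω = 8313∠89.9° Ω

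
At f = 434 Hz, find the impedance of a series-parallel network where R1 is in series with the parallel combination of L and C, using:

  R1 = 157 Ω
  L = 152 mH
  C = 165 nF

Step 1 — Angular frequency: ω = 2π·f = 2π·434 = 2727 rad/s.
Step 2 — Component impedances:
  R1: Z = R = 157 Ω
  L: Z = jωL = j·2727·0.152 = 0 + j414.5 Ω
  C: Z = 1/(jωC) = -j/(ω·C) = 0 - j2223 Ω
Step 3 — Parallel branch: L || C = 1/(1/L + 1/C) = 0 + j509.5 Ω.
Step 4 — Series with R1: Z_total = R1 + (L || C) = 157 + j509.5 Ω = 533.2∠72.9° Ω.

Z = 157 + j509.5 Ω = 533.2∠72.9° Ω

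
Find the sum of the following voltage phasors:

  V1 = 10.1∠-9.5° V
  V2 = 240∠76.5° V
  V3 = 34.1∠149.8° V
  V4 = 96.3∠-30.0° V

Step 1 — Convert each phasor to rectangular form:
  V1 = 10.1·(cos(-9.5°) + j·sin(-9.5°)) = 9.961 - j1.667 V
  V2 = 240·(cos(76.5°) + j·sin(76.5°)) = 56.03 + j233.4 V
  V3 = 34.1·(cos(149.8°) + j·sin(149.8°)) = -29.47 + j17.15 V
  V4 = 96.3·(cos(-30.0°) + j·sin(-30.0°)) = 83.4 - j48.15 V
Step 2 — Sum components: V_total = 119.9 + j200.7 V.
Step 3 — Convert to polar: |V_total| = 233.8 V, ∠V_total = 59.1°.

V_total = 233.8∠59.1° V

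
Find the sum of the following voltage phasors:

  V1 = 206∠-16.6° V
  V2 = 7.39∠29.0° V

Step 1 — Convert each phasor to rectangular form:
  V1 = 206·(cos(-16.6°) + j·sin(-16.6°)) = 197.4 - j58.85 V
  V2 = 7.39·(cos(29.0°) + j·sin(29.0°)) = 6.463 + j3.583 V
Step 2 — Sum components: V_total = 203.9 - j55.27 V.
Step 3 — Convert to polar: |V_total| = 211.2 V, ∠V_total = -15.2°.

V_total = 211.2∠-15.2° V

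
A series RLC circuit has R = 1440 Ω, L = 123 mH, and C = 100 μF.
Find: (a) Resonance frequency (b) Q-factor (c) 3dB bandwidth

Step 1 — Resonance: ω₀ = 1/√(LC) = 1/√(0.123·0.0001) = 285.1 rad/s.
Step 2 — f₀ = ω₀/(2π) = 45.38 Hz.
Step 3 — Series Q: Q = ω₀L/R = 285.1·0.123/1440 = 0.02436.
Step 4 — Bandwidth: Δω = ω₀/Q = 1.171e+04 rad/s; BW = Δω/(2π) = 1863 Hz.

(a) f₀ = 45.38 Hz  (b) Q = 0.02436  (c) BW = 1863 Hz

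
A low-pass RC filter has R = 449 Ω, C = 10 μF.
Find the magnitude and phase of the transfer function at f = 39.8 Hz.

Step 1 — Angular frequency: ω = 2π·39.8 = 250.1 rad/s.
Step 2 — Transfer function: H(jω) = 1/(1 + jωRC).
Step 3 — Denominator: 1 + jωRC = 1 + j·250.1·449·1e-05 = 1 + j1.123.
Step 4 — H = 0.4423 - j0.4967.
Step 5 — Magnitude: |H| = 0.6651 (-3.5 dB); phase: φ = -48.3°.

|H| = 0.6651 (-3.5 dB), φ = -48.3°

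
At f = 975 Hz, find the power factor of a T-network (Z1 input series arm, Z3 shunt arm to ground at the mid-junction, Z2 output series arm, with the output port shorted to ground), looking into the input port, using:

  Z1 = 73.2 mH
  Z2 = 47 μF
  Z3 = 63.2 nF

Step 1 — Angular frequency: ω = 2π·f = 2π·975 = 6126 rad/s.
Step 2 — Component impedances:
  Z1: Z = jωL = j·6126·0.0732 = 0 + j448.4 Ω
  Z2: Z = 1/(jωC) = -j/(ω·C) = 0 - j3.473 Ω
  Z3: Z = 1/(jωC) = -j/(ω·C) = 0 - j2583 Ω
Step 3 — With the output port shorted to ground, the output series arm Z2 runs from the junction to ground; the shunt arm Z3 also runs from the junction to ground. They appear in parallel: Z3 || Z2 = 0 - j3.468 Ω.
Step 4 — Series with input arm Z1: Z_in = Z1 + (Z3 || Z2) = 0 + j445 Ω = 445∠90.0° Ω.
Step 5 — Power factor: PF = cos(φ) = Re(Z)/|Z| = 0/445 = 0.
Step 6 — Type: Im(Z) = 445 ⇒ lagging (phase φ = 90.0°).

PF = 0 (lagging, φ = 90.0°)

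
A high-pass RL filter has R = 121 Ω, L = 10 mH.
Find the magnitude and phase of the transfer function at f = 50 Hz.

Step 1 — Angular frequency: ω = 2π·50 = 314.2 rad/s.
Step 2 — Transfer function: H(jω) = jωL/(R + jωL).
Step 3 — Numerator jωL = j·3.142; denominator R + jωL = 121 + j3.142.
Step 4 — H = 0.0006737 + j0.02595.
Step 5 — Magnitude: |H| = 0.02595 (-31.7 dB); phase: φ = 88.5°.

|H| = 0.02595 (-31.7 dB), φ = 88.5°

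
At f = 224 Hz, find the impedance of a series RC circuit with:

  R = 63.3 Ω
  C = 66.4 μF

Step 1 — Angular frequency: ω = 2π·f = 2π·224 = 1407 rad/s.
Step 2 — Component impedances:
  R: Z = R = 63.3 Ω
  C: Z = 1/(jωC) = -j/(ω·C) = 0 - j10.7 Ω
Step 3 — Series combination: Z_total = R + C = 63.3 - j10.7 Ω = 64.2∠-9.6° Ω.

Z = 63.3 - j10.7 Ω = 64.2∠-9.6° Ω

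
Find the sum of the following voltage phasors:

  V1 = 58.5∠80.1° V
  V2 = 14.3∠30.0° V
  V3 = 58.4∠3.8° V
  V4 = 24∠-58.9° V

Step 1 — Convert each phasor to rectangular form:
  V1 = 58.5·(cos(80.1°) + j·sin(80.1°)) = 10.06 + j57.63 V
  V2 = 14.3·(cos(30.0°) + j·sin(30.0°)) = 12.38 + j7.15 V
  V3 = 58.4·(cos(3.8°) + j·sin(3.8°)) = 58.27 + j3.87 V
  V4 = 24·(cos(-58.9°) + j·sin(-58.9°)) = 12.4 - j20.55 V
Step 2 — Sum components: V_total = 93.11 + j48.1 V.
Step 3 — Convert to polar: |V_total| = 104.8 V, ∠V_total = 27.3°.

V_total = 104.8∠27.3° V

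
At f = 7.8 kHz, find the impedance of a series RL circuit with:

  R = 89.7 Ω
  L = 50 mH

Step 1 — Angular frequency: ω = 2π·f = 2π·7800 = 4.901e+04 rad/s.
Step 2 — Component impedances:
  R: Z = R = 89.7 Ω
  L: Z = jωL = j·4.901e+04·0.05 = 0 + j2450 Ω
Step 3 — Series combination: Z_total = R + L = 89.7 + j2450 Ω = 2452∠87.9° Ω.

Z = 89.7 + j2450 Ω = 2452∠87.9° Ω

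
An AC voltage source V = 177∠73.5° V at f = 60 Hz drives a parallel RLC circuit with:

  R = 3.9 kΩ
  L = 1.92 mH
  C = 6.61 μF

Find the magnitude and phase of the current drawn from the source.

Step 1 — Angular frequency: ω = 2π·f = 2π·60 = 377 rad/s.
Step 2 — Component impedances:
  R: Z = R = 3900 Ω
  L: Z = jωL = j·377·0.00192 = 0 + j0.7238 Ω
  C: Z = 1/(jωC) = -j/(ω·C) = 0 - j401.3 Ω
Step 3 — Parallel combination: 1/Z_total = 1/R + 1/L + 1/C; Z_total = 0.0001348 + j0.7251 Ω = 0.7251∠90.0° Ω.
Step 4 — Source phasor: V = 177∠73.5° V = 50.27 + j169.7 V.
Step 5 — Ohm's law: I = V / Z_total = (50.27 + j169.7) / (0.0001348 + j0.7251) = 234.1 - j69.28 A.
Step 6 — Convert to polar: |I| = 244.1 A, ∠I = -16.5°.

I = 244.1∠-16.5° A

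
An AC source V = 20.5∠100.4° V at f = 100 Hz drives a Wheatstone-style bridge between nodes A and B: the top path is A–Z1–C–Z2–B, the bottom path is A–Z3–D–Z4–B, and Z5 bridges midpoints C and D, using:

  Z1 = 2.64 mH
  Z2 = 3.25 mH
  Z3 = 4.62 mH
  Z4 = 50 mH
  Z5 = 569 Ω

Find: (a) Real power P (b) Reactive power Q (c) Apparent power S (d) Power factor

Step 1 — Angular frequency: ω = 2π·f = 2π·100 = 628.3 rad/s.
Step 2 — Component impedances:
  Z1: Z = jωL = j·628.3·0.00264 = 0 + j1.659 Ω
  Z2: Z = jωL = j·628.3·0.00325 = 0 + j2.042 Ω
  Z3: Z = jωL = j·628.3·0.00462 = 0 + j2.903 Ω
  Z4: Z = jωL = j·628.3·0.05 = 0 + j31.42 Ω
  Z5: Z = R = 569 Ω
Step 3 — Bridge requires nodal analysis (the Z5 bridge couples midpoints C and D, so the two paths cannot be reduced to a simple series/parallel combination). Setting node B to ground and injecting 1 A at node A, the 3-node admittance system at A, C, D solves to V_A = Z_AB = 0.002593 + j3.341 Ω = 3.341∠90.0° Ω.
Step 4 — Source phasor: V = 20.5∠100.4° V = -3.701 + j20.16 V.
Step 5 — Current: I = V / Z = 6.035 + j1.112 A = 6.137∠10.4° A.
Step 6 — Complex power: S = V·I* = 0.09766 + j125.8 VA.
Step 7 — Real power: P = Re(S) = 0.09766 W.
Step 8 — Reactive power: Q = Im(S) = 125.8 VAR.
Step 9 — Apparent power: |S| = 125.8 VA.
Step 10 — Power factor: PF = P/|S| = 0.0007763 (lagging).

(a) P = 0.09766 W  (b) Q = 125.8 VAR  (c) S = 125.8 VA  (d) PF = 0.0007763 (lagging)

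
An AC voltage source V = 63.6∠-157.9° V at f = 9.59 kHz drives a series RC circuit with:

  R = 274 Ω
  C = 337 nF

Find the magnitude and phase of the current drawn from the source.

Step 1 — Angular frequency: ω = 2π·f = 2π·9590 = 6.026e+04 rad/s.
Step 2 — Component impedances:
  R: Z = R = 274 Ω
  C: Z = 1/(jωC) = -j/(ω·C) = 0 - j49.25 Ω
Step 3 — Series combination: Z_total = R + C = 274 - j49.25 Ω = 278.4∠-10.2° Ω.
Step 4 — Source phasor: V = 63.6∠-157.9° V = -58.93 - j23.93 V.
Step 5 — Ohm's law: I = V / Z_total = (-58.93 - j23.93) / (274 - j49.25) = -0.1931 - j0.122 A.
Step 6 — Convert to polar: |I| = 0.2285 A, ∠I = -147.7°.

I = 0.2285∠-147.7° A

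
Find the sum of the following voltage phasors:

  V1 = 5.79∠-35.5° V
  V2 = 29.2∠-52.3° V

Step 1 — Convert each phasor to rectangular form:
  V1 = 5.79·(cos(-35.5°) + j·sin(-35.5°)) = 4.714 - j3.362 V
  V2 = 29.2·(cos(-52.3°) + j·sin(-52.3°)) = 17.86 - j23.1 V
Step 2 — Sum components: V_total = 22.57 - j26.47 V.
Step 3 — Convert to polar: |V_total| = 34.78 V, ∠V_total = -49.5°.

V_total = 34.78∠-49.5° V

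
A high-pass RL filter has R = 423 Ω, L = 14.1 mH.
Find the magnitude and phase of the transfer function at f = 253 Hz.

Step 1 — Angular frequency: ω = 2π·253 = 1590 rad/s.
Step 2 — Transfer function: H(jω) = jωL/(R + jωL).
Step 3 — Numerator jωL = j·22.41; denominator R + jωL = 423 + j22.41.
Step 4 — H = 0.0028 + j0.05284.
Step 5 — Magnitude: |H| = 0.05291 (-25.5 dB); phase: φ = 87.0°.

|H| = 0.05291 (-25.5 dB), φ = 87.0°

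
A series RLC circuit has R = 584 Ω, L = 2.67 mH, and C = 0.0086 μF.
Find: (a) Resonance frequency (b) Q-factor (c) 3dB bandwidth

Step 1 — Resonance condition Im(Z)=0 gives ω₀ = 1/√(LC).
Step 2 — ω₀ = 1/√(0.00267·8.6e-09) = 2.087e+05 rad/s.
Step 3 — f₀ = ω₀/(2π) = 3.321e+04 Hz.
Step 4 — Series Q: Q = ω₀L/R = 2.087e+05·0.00267/584 = 0.9541.
Step 5 — 3dB bandwidth: Δω = ω₀/Q = 2.187e+05 rad/s; BW = Δω/(2π) = 3.481e+04 Hz.

(a) f₀ = 3.321e+04 Hz  (b) Q = 0.9541  (c) BW = 3.481e+04 Hz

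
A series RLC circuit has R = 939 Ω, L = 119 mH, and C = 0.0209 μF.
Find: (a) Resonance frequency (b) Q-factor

Step 1 — Resonance condition Im(Z)=0 gives ω₀ = 1/√(LC).
Step 2 — ω₀ = 1/√(0.119·2.09e-08) = 2.005e+04 rad/s.
Step 3 — f₀ = ω₀/(2π) = 3191 Hz.
Step 4 — Series Q: Q = ω₀L/R = 2.005e+04·0.119/939 = 2.541.

(a) f₀ = 3191 Hz  (b) Q = 2.541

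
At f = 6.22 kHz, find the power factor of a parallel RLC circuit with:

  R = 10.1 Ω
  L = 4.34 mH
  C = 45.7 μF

Step 1 — Angular frequency: ω = 2π·f = 2π·6220 = 3.908e+04 rad/s.
Step 2 — Component impedances:
  R: Z = R = 10.1 Ω
  L: Z = jωL = j·3.908e+04·0.00434 = 0 + j169.6 Ω
  C: Z = 1/(jωC) = -j/(ω·C) = 0 - j0.5599 Ω
Step 3 — Parallel combination: 1/Z_total = 1/R + 1/L + 1/C; Z_total = 0.03115 - j0.56 Ω = 0.5609∠-86.8° Ω.
Step 4 — Power factor: PF = cos(φ) = Re(Z)/|Z| = 0.031148/0.56089 = 0.05553.
Step 5 — Type: Im(Z) = -0.56 ⇒ leading (phase φ = -86.8°).

PF = 0.05553 (leading, φ = -86.8°)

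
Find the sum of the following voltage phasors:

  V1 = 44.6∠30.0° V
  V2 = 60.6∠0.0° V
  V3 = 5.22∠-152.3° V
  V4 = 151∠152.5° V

Step 1 — Convert each phasor to rectangular form:
  V1 = 44.6·(cos(30.0°) + j·sin(30.0°)) = 38.62 + j22.3 V
  V2 = 60.6·(cos(0.0°) + j·sin(0.0°)) = 60.6 V
  V3 = 5.22·(cos(-152.3°) + j·sin(-152.3°)) = -4.622 - j2.426 V
  V4 = 151·(cos(152.5°) + j·sin(152.5°)) = -133.9 + j69.72 V
Step 2 — Sum components: V_total = -39.34 + j89.6 V.
Step 3 — Convert to polar: |V_total| = 97.85 V, ∠V_total = 113.7°.

V_total = 97.85∠113.7° V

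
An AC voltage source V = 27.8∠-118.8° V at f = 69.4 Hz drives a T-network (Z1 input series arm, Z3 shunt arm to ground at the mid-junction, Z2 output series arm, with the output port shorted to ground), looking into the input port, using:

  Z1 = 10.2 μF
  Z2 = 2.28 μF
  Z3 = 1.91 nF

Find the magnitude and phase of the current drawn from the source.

Step 1 — Angular frequency: ω = 2π·f = 2π·69.4 = 436.1 rad/s.
Step 2 — Component impedances:
  Z1: Z = 1/(jωC) = -j/(ω·C) = 0 - j224.8 Ω
  Z2: Z = 1/(jωC) = -j/(ω·C) = 0 - j1006 Ω
  Z3: Z = 1/(jωC) = -j/(ω·C) = 0 - j1.201e+06 Ω
Step 3 — With the output port shorted to ground, the output series arm Z2 runs from the junction to ground; the shunt arm Z3 also runs from the junction to ground. They appear in parallel: Z3 || Z2 = 0 - j1005 Ω.
Step 4 — Series with input arm Z1: Z_in = Z1 + (Z3 || Z2) = 0 - j1230 Ω = 1230∠-90.0° Ω.
Step 5 — Source phasor: V = 27.8∠-118.8° V = -13.39 - j24.36 V.
Step 6 — Ohm's law: I = V / Z_total = (-13.39 - j24.36) / (0 - j1230) = 0.01981 - j0.01089 A.
Step 7 — Convert to polar: |I| = 0.0226 A, ∠I = -28.8°.

I = 0.0226∠-28.8° A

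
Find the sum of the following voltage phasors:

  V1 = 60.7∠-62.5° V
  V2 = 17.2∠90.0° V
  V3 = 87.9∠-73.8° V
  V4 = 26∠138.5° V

Step 1 — Convert each phasor to rectangular form:
  V1 = 60.7·(cos(-62.5°) + j·sin(-62.5°)) = 28.03 - j53.84 V
  V2 = 17.2·(cos(90.0°) + j·sin(90.0°)) = 0 + j17.2 V
  V3 = 87.9·(cos(-73.8°) + j·sin(-73.8°)) = 24.52 - j84.41 V
  V4 = 26·(cos(138.5°) + j·sin(138.5°)) = -19.47 + j17.23 V
Step 2 — Sum components: V_total = 33.08 - j103.8 V.
Step 3 — Convert to polar: |V_total| = 109 V, ∠V_total = -72.3°.

V_total = 109∠-72.3° V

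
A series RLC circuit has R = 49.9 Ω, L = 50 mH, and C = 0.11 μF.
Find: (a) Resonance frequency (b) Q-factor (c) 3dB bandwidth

Step 1 — Resonance: ω₀ = 1/√(LC) = 1/√(0.05·1.1e-07) = 1.348e+04 rad/s.
Step 2 — f₀ = ω₀/(2π) = 2146 Hz.
Step 3 — Series Q: Q = ω₀L/R = 1.348e+04·0.05/49.9 = 13.51.
Step 4 — Bandwidth: Δω = ω₀/Q = 998 rad/s; BW = Δω/(2π) = 158.8 Hz.

(a) f₀ = 2146 Hz  (b) Q = 13.51  (c) BW = 158.8 Hz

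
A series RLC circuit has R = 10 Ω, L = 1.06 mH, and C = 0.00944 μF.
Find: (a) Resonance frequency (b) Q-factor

Step 1 — Resonance condition Im(Z)=0 gives ω₀ = 1/√(LC).
Step 2 — ω₀ = 1/√(0.00106·9.44e-09) = 3.161e+05 rad/s.
Step 3 — f₀ = ω₀/(2π) = 5.031e+04 Hz.
Step 4 — Series Q: Q = ω₀L/R = 3.161e+05·0.00106/10 = 33.51.

(a) f₀ = 5.031e+04 Hz  (b) Q = 33.51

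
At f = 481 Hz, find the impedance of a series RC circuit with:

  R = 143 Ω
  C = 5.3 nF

Step 1 — Angular frequency: ω = 2π·f = 2π·481 = 3022 rad/s.
Step 2 — Component impedances:
  R: Z = R = 143 Ω
  C: Z = 1/(jωC) = -j/(ω·C) = 0 - j6.243e+04 Ω
Step 3 — Series combination: Z_total = R + C = 143 - j6.243e+04 Ω = 6.243e+04∠-89.9° Ω.

Z = 143 - j6.243e+04 Ω = 6.243e+04∠-89.9° Ω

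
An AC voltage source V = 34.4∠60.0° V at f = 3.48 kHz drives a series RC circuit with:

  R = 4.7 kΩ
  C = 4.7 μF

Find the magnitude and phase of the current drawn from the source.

Step 1 — Angular frequency: ω = 2π·f = 2π·3480 = 2.187e+04 rad/s.
Step 2 — Component impedances:
  R: Z = R = 4700 Ω
  C: Z = 1/(jωC) = -j/(ω·C) = 0 - j9.731 Ω
Step 3 — Series combination: Z_total = R + C = 4700 - j9.731 Ω = 4700∠-0.1° Ω.
Step 4 — Source phasor: V = 34.4∠60.0° V = 17.2 + j29.79 V.
Step 5 — Ohm's law: I = V / Z_total = (17.2 + j29.79) / (4700 - j9.731) = 0.003646 + j0.006346 A.
Step 6 — Convert to polar: |I| = 0.007319 A, ∠I = 60.1°.

I = 0.007319∠60.1° A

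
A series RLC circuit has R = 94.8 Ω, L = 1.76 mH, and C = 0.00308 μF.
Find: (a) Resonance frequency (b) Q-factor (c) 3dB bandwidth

Step 1 — Resonance condition Im(Z)=0 gives ω₀ = 1/√(LC).
Step 2 — ω₀ = 1/√(0.00176·3.08e-09) = 4.295e+05 rad/s.
Step 3 — f₀ = ω₀/(2π) = 6.836e+04 Hz.
Step 4 — Series Q: Q = ω₀L/R = 4.295e+05·0.00176/94.8 = 7.974.
Step 5 — 3dB bandwidth: Δω = ω₀/Q = 5.386e+04 rad/s; BW = Δω/(2π) = 8573 Hz.

(a) f₀ = 6.836e+04 Hz  (b) Q = 7.974  (c) BW = 8573 Hz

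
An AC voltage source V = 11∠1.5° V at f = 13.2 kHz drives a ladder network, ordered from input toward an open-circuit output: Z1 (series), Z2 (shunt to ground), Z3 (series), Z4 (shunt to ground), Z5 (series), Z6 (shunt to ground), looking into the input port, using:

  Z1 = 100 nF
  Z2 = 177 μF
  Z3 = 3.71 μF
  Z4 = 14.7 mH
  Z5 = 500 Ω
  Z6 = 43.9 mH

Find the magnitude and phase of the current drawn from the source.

Step 1 — Angular frequency: ω = 2π·f = 2π·1.32e+04 = 8.294e+04 rad/s.
Step 2 — Component impedances:
  Z1: Z = 1/(jωC) = -j/(ω·C) = 0 - j120.6 Ω
  Z2: Z = 1/(jωC) = -j/(ω·C) = 0 - j0.06812 Ω
  Z3: Z = 1/(jωC) = -j/(ω·C) = 0 - j3.25 Ω
  Z4: Z = jωL = j·8.294e+04·0.0147 = 0 + j1219 Ω
  Z5: Z = R = 500 Ω
  Z6: Z = jωL = j·8.294e+04·0.0439 = 0 + j3641 Ω
Step 3 — Ladder network (open output): work backward from the far end, alternating series and parallel combinations. Z_in = 1.73e-07 - j120.6 Ω = 120.6∠-90.0° Ω.
Step 4 — Source phasor: V = 11∠1.5° V = 11 + j0.2879 V.
Step 5 — Ohm's law: I = V / Z_total = (11 + j0.2879) / (1.73e-07 - j120.6) = -0.002387 + j0.09115 A.
Step 6 — Convert to polar: |I| = 0.09118 A, ∠I = 91.5°.

I = 0.09118∠91.5° A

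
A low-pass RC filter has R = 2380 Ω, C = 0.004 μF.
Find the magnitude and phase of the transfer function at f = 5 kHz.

Step 1 — Angular frequency: ω = 2π·5000 = 3.142e+04 rad/s.
Step 2 — Transfer function: H(jω) = 1/(1 + jωRC).
Step 3 — Denominator: 1 + jωRC = 1 + j·3.142e+04·2380·4e-09 = 1 + j0.2991.
Step 4 — H = 0.9179 - j0.2745.
Step 5 — Magnitude: |H| = 0.9581 (-0.4 dB); phase: φ = -16.7°.

|H| = 0.9581 (-0.4 dB), φ = -16.7°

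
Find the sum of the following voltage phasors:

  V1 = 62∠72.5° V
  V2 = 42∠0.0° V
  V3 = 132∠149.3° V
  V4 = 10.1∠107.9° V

Step 1 — Convert each phasor to rectangular form:
  V1 = 62·(cos(72.5°) + j·sin(72.5°)) = 18.64 + j59.13 V
  V2 = 42·(cos(0.0°) + j·sin(0.0°)) = 42 V
  V3 = 132·(cos(149.3°) + j·sin(149.3°)) = -113.5 + j67.39 V
  V4 = 10.1·(cos(107.9°) + j·sin(107.9°)) = -3.104 + j9.611 V
Step 2 — Sum components: V_total = -55.96 + j136.1 V.
Step 3 — Convert to polar: |V_total| = 147.2 V, ∠V_total = 112.3°.

V_total = 147.2∠112.3° V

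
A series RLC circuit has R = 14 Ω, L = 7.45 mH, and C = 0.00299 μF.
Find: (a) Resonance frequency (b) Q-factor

Step 1 — Resonance condition Im(Z)=0 gives ω₀ = 1/√(LC).
Step 2 — ω₀ = 1/√(0.00745·2.99e-09) = 2.119e+05 rad/s.
Step 3 — f₀ = ω₀/(2π) = 3.372e+04 Hz.
Step 4 — Series Q: Q = ω₀L/R = 2.119e+05·0.00745/14 = 112.7.

(a) f₀ = 3.372e+04 Hz  (b) Q = 112.7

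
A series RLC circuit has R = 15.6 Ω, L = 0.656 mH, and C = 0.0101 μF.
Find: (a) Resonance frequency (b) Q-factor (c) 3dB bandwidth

Step 1 — Resonance condition Im(Z)=0 gives ω₀ = 1/√(LC).
Step 2 — ω₀ = 1/√(0.000656·1.01e-08) = 3.885e+05 rad/s.
Step 3 — f₀ = ω₀/(2π) = 6.183e+04 Hz.
Step 4 — Series Q: Q = ω₀L/R = 3.885e+05·0.000656/15.6 = 16.34.
Step 5 — 3dB bandwidth: Δω = ω₀/Q = 2.378e+04 rad/s; BW = Δω/(2π) = 3785 Hz.

(a) f₀ = 6.183e+04 Hz  (b) Q = 16.34  (c) BW = 3785 Hz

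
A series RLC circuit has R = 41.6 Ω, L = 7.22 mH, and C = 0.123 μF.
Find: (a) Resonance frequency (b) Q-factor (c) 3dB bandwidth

Step 1 — Resonance: ω₀ = 1/√(LC) = 1/√(0.00722·1.23e-07) = 3.356e+04 rad/s.
Step 2 — f₀ = ω₀/(2π) = 5341 Hz.
Step 3 — Series Q: Q = ω₀L/R = 3.356e+04·0.00722/41.6 = 5.824.
Step 4 — Bandwidth: Δω = ω₀/Q = 5762 rad/s; BW = Δω/(2π) = 917 Hz.

(a) f₀ = 5341 Hz  (b) Q = 5.824  (c) BW = 917 Hz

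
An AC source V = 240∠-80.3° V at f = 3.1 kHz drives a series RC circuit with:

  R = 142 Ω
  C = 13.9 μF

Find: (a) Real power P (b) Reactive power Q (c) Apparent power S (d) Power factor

Step 1 — Angular frequency: ω = 2π·f = 2π·3100 = 1.948e+04 rad/s.
Step 2 — Component impedances:
  R: Z = R = 142 Ω
  C: Z = 1/(jωC) = -j/(ω·C) = 0 - j3.694 Ω
Step 3 — Series combination: Z_total = R + C = 142 - j3.694 Ω = 142∠-1.5° Ω.
Step 4 — Source phasor: V = 240∠-80.3° V = 40.44 - j236.6 V.
Step 5 — Current: I = V / Z = 0.3279 - j1.657 A = 1.69∠-78.8° A.
Step 6 — Complex power: S = V·I* = 405.4 - j10.54 VA.
Step 7 — Real power: P = Re(S) = 405.4 W.
Step 8 — Reactive power: Q = Im(S) = -10.54 VAR.
Step 9 — Apparent power: |S| = 405.5 VA.
Step 10 — Power factor: PF = P/|S| = 0.9997 (leading).

(a) P = 405.4 W  (b) Q = -10.54 VAR  (c) S = 405.5 VA  (d) PF = 0.9997 (leading)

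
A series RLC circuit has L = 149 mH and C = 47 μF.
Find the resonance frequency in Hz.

Step 1 — Resonance condition Im(Z)=0 gives ω₀ = 1/√(LC).
Step 2 — ω₀ = 1/√(0.149·4.7e-05) = 377.9 rad/s.
Step 3 — f₀ = ω₀/(2π) = 60.14 Hz.

f₀ = 60.14 Hz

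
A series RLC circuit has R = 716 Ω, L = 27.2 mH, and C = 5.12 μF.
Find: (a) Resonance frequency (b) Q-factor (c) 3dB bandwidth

Step 1 — Resonance: ω₀ = 1/√(LC) = 1/√(0.0272·5.12e-06) = 2680 rad/s.
Step 2 — f₀ = ω₀/(2π) = 426.5 Hz.
Step 3 — Series Q: Q = ω₀L/R = 2680·0.0272/716 = 0.1018.
Step 4 — Bandwidth: Δω = ω₀/Q = 2.632e+04 rad/s; BW = Δω/(2π) = 4190 Hz.

(a) f₀ = 426.5 Hz  (b) Q = 0.1018  (c) BW = 4190 Hz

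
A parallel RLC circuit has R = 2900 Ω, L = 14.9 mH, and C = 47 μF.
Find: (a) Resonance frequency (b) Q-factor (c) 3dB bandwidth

Step 1 — Resonance: ω₀ = 1/√(LC) = 1/√(0.0149·4.7e-05) = 1195 rad/s.
Step 2 — f₀ = ω₀/(2π) = 190.2 Hz.
Step 3 — Parallel Q: Q = R/(ω₀L) = 2900/(1195·0.0149) = 162.9.
Step 4 — Bandwidth: Δω = ω₀/Q = 7.337 rad/s; BW = Δω/(2π) = 1.168 Hz.

(a) f₀ = 190.2 Hz  (b) Q = 162.9  (c) BW = 1.168 Hz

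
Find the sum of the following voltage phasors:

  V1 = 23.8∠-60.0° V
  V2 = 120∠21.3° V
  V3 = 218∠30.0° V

Step 1 — Convert each phasor to rectangular form:
  V1 = 23.8·(cos(-60.0°) + j·sin(-60.0°)) = 11.9 - j20.61 V
  V2 = 120·(cos(21.3°) + j·sin(21.3°)) = 111.8 + j43.59 V
  V3 = 218·(cos(30.0°) + j·sin(30.0°)) = 188.8 + j109 V
Step 2 — Sum components: V_total = 312.5 + j132 V.
Step 3 — Convert to polar: |V_total| = 339.2 V, ∠V_total = 22.9°.

V_total = 339.2∠22.9° V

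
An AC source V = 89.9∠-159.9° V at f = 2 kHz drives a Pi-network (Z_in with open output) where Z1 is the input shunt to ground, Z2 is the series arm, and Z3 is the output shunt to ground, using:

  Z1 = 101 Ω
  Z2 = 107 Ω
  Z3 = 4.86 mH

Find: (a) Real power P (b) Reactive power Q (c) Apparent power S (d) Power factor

Step 1 — Angular frequency: ω = 2π·f = 2π·2000 = 1.257e+04 rad/s.
Step 2 — Component impedances:
  Z1: Z = R = 101 Ω
  Z2: Z = R = 107 Ω
  Z3: Z = jωL = j·1.257e+04·0.00486 = 0 + j61.07 Ω
Step 3 — With open output, the series arm Z2 and the output shunt Z3 appear in series to ground: Z2 + Z3 = 107 + j61.07 Ω.
Step 4 — Parallel with input shunt Z1: Z_in = Z1 || (Z2 + Z3) = 55.85 + j13.26 Ω = 57.4∠13.4° Ω.
Step 5 — Source phasor: V = 89.9∠-159.9° V = -84.42 - j30.9 V.
Step 6 — Current: I = V / Z = -1.555 - j0.184 A = 1.566∠-173.3° A.
Step 7 — Complex power: S = V·I* = 137 + j32.52 VA.
Step 8 — Real power: P = Re(S) = 137 W.
Step 9 — Reactive power: Q = Im(S) = 32.52 VAR.
Step 10 — Apparent power: |S| = 140.8 VA.
Step 11 — Power factor: PF = P/|S| = 0.973 (lagging).

(a) P = 137 W  (b) Q = 32.52 VAR  (c) S = 140.8 VA  (d) PF = 0.973 (lagging)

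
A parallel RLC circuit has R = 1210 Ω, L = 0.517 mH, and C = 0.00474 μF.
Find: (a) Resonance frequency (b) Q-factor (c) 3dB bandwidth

Step 1 — Resonance: ω₀ = 1/√(LC) = 1/√(0.000517·4.74e-09) = 6.388e+05 rad/s.
Step 2 — f₀ = ω₀/(2π) = 1.017e+05 Hz.
Step 3 — Parallel Q: Q = R/(ω₀L) = 1210/(6.388e+05·0.000517) = 3.664.
Step 4 — Bandwidth: Δω = ω₀/Q = 1.744e+05 rad/s; BW = Δω/(2π) = 2.775e+04 Hz.

(a) f₀ = 1.017e+05 Hz  (b) Q = 3.664  (c) BW = 2.775e+04 Hz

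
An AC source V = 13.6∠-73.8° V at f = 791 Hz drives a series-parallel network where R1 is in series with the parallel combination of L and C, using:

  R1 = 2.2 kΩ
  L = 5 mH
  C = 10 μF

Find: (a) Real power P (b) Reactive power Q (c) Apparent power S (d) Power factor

Step 1 — Angular frequency: ω = 2π·f = 2π·791 = 4970 rad/s.
Step 2 — Component impedances:
  R1: Z = R = 2200 Ω
  L: Z = jωL = j·4970·0.005 = 0 + j24.85 Ω
  C: Z = 1/(jωC) = -j/(ω·C) = 0 - j20.12 Ω
Step 3 — Parallel branch: L || C = 1/(1/L + 1/C) = 0 - j105.7 Ω.
Step 4 — Series with R1: Z_total = R1 + (L || C) = 2200 - j105.7 Ω = 2203∠-2.8° Ω.
Step 5 — Source phasor: V = 13.6∠-73.8° V = 3.794 - j13.06 V.
Step 6 — Current: I = V / Z = 0.002005 - j0.00584 A = 0.006175∠-71.0° A.
Step 7 — Complex power: S = V·I* = 0.08388 - j0.004031 VA.
Step 8 — Real power: P = Re(S) = 0.08388 W.
Step 9 — Reactive power: Q = Im(S) = -0.004031 VAR.
Step 10 — Apparent power: |S| = 0.08398 VA.
Step 11 — Power factor: PF = P/|S| = 0.9988 (leading).

(a) P = 0.08388 W  (b) Q = -0.004031 VAR  (c) S = 0.08398 VA  (d) PF = 0.9988 (leading)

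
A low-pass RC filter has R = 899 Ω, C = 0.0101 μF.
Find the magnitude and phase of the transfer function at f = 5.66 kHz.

Step 1 — Angular frequency: ω = 2π·5660 = 3.556e+04 rad/s.
Step 2 — Transfer function: H(jω) = 1/(1 + jωRC).
Step 3 — Denominator: 1 + jωRC = 1 + j·3.556e+04·899·1.01e-08 = 1 + j0.3229.
Step 4 — H = 0.9056 - j0.2924.
Step 5 — Magnitude: |H| = 0.9516 (-0.4 dB); phase: φ = -17.9°.

|H| = 0.9516 (-0.4 dB), φ = -17.9°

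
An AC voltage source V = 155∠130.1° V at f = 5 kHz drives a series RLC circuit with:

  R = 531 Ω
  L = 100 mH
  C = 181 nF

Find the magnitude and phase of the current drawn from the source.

Step 1 — Angular frequency: ω = 2π·f = 2π·5000 = 3.142e+04 rad/s.
Step 2 — Component impedances:
  R: Z = R = 531 Ω
  L: Z = jωL = j·3.142e+04·0.1 = 0 + j3142 Ω
  C: Z = 1/(jωC) = -j/(ω·C) = 0 - j175.9 Ω
Step 3 — Series combination: Z_total = R + L + C = 531 + j2966 Ω = 3013∠79.8° Ω.
Step 4 — Source phasor: V = 155∠130.1° V = -99.84 + j118.6 V.
Step 5 — Ohm's law: I = V / Z_total = (-99.84 + j118.6) / (531 + j2966) = 0.0329 + j0.03955 A.
Step 6 — Convert to polar: |I| = 0.05145 A, ∠I = 50.3°.

I = 0.05145∠50.3° A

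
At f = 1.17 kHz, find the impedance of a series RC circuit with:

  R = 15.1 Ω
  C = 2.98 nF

Step 1 — Angular frequency: ω = 2π·f = 2π·1170 = 7351 rad/s.
Step 2 — Component impedances:
  R: Z = R = 15.1 Ω
  C: Z = 1/(jωC) = -j/(ω·C) = 0 - j4.565e+04 Ω
Step 3 — Series combination: Z_total = R + C = 15.1 - j4.565e+04 Ω = 4.565e+04∠-90.0° Ω.

Z = 15.1 - j4.565e+04 Ω = 4.565e+04∠-90.0° Ω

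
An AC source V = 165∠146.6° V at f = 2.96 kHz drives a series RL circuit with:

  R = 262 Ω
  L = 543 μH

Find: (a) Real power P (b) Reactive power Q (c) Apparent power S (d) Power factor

Step 1 — Angular frequency: ω = 2π·f = 2π·2960 = 1.86e+04 rad/s.
Step 2 — Component impedances:
  R: Z = R = 262 Ω
  L: Z = jωL = j·1.86e+04·0.000543 = 0 + j10.1 Ω
Step 3 — Series combination: Z_total = R + L = 262 + j10.1 Ω = 262.2∠2.2° Ω.
Step 4 — Source phasor: V = 165∠146.6° V = -137.7 + j90.83 V.
Step 5 — Current: I = V / Z = -0.5116 + j0.3664 A = 0.6293∠144.4° A.
Step 6 — Complex power: S = V·I* = 103.8 + j3.999 VA.
Step 7 — Real power: P = Re(S) = 103.8 W.
Step 8 — Reactive power: Q = Im(S) = 3.999 VAR.
Step 9 — Apparent power: |S| = 103.8 VA.
Step 10 — Power factor: PF = P/|S| = 0.9993 (lagging).

(a) P = 103.8 W  (b) Q = 3.999 VAR  (c) S = 103.8 VA  (d) PF = 0.9993 (lagging)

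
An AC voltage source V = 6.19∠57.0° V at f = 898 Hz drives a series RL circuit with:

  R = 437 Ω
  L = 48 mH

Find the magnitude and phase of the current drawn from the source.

Step 1 — Angular frequency: ω = 2π·f = 2π·898 = 5642 rad/s.
Step 2 — Component impedances:
  R: Z = R = 437 Ω
  L: Z = jωL = j·5642·0.048 = 0 + j270.8 Ω
Step 3 — Series combination: Z_total = R + L = 437 + j270.8 Ω = 514.1∠31.8° Ω.
Step 4 — Source phasor: V = 6.19∠57.0° V = 3.371 + j5.191 V.
Step 5 — Ohm's law: I = V / Z_total = (3.371 + j5.191) / (437 + j270.8) = 0.01089 + j0.005129 A.
Step 6 — Convert to polar: |I| = 0.01204 A, ∠I = 25.2°.

I = 0.01204∠25.2° A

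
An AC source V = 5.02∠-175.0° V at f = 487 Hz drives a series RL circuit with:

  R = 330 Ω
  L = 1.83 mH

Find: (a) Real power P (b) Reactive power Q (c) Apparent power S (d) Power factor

Step 1 — Angular frequency: ω = 2π·f = 2π·487 = 3060 rad/s.
Step 2 — Component impedances:
  R: Z = R = 330 Ω
  L: Z = jωL = j·3060·0.00183 = 0 + j5.6 Ω
Step 3 — Series combination: Z_total = R + L = 330 + j5.6 Ω = 330∠1.0° Ω.
Step 4 — Source phasor: V = 5.02∠-175.0° V = -5.001 - j0.4375 V.
Step 5 — Current: I = V / Z = -0.01517 - j0.001068 A = 0.01521∠-176.0° A.
Step 6 — Complex power: S = V·I* = 0.07634 + j0.001295 VA.
Step 7 — Real power: P = Re(S) = 0.07634 W.
Step 8 — Reactive power: Q = Im(S) = 0.001295 VAR.
Step 9 — Apparent power: |S| = 0.07635 VA.
Step 10 — Power factor: PF = P/|S| = 0.9999 (lagging).

(a) P = 0.07634 W  (b) Q = 0.001295 VAR  (c) S = 0.07635 VA  (d) PF = 0.9999 (lagging)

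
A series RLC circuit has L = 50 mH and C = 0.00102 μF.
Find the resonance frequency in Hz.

Step 1 — Resonance condition Im(Z)=0 gives ω₀ = 1/√(LC).
Step 2 — ω₀ = 1/√(0.05·1.02e-09) = 1.4e+05 rad/s.
Step 3 — f₀ = ω₀/(2π) = 2.229e+04 Hz.

f₀ = 2.229e+04 Hz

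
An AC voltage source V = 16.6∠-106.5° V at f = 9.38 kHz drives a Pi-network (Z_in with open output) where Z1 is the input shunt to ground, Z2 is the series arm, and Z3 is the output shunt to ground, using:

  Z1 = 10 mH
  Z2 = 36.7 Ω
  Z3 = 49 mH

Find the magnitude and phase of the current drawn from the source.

Step 1 — Angular frequency: ω = 2π·f = 2π·9380 = 5.894e+04 rad/s.
Step 2 — Component impedances:
  Z1: Z = jωL = j·5.894e+04·0.01 = 0 + j589.4 Ω
  Z2: Z = R = 36.7 Ω
  Z3: Z = jωL = j·5.894e+04·0.049 = 0 + j2888 Ω
Step 3 — With open output, the series arm Z2 and the output shunt Z3 appear in series to ground: Z2 + Z3 = 36.7 + j2888 Ω.
Step 4 — Parallel with input shunt Z1: Z_in = Z1 || (Z2 + Z3) = 1.054 + j489.5 Ω = 489.5∠89.9° Ω.
Step 5 — Source phasor: V = 16.6∠-106.5° V = -4.715 - j15.92 V.
Step 6 — Ohm's law: I = V / Z_total = (-4.715 - j15.92) / (1.054 + j489.5) = -0.03254 + j0.009562 A.
Step 7 — Convert to polar: |I| = 0.03391 A, ∠I = 163.6°.

I = 0.03391∠163.6° A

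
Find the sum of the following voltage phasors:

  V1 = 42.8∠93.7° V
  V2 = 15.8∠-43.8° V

Step 1 — Convert each phasor to rectangular form:
  V1 = 42.8·(cos(93.7°) + j·sin(93.7°)) = -2.762 + j42.71 V
  V2 = 15.8·(cos(-43.8°) + j·sin(-43.8°)) = 11.4 - j10.94 V
Step 2 — Sum components: V_total = 8.642 + j31.77 V.
Step 3 — Convert to polar: |V_total| = 32.93 V, ∠V_total = 74.8°.

V_total = 32.93∠74.8° V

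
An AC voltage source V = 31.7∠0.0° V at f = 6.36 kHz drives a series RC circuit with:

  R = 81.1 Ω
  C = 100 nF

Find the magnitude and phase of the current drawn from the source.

Step 1 — Angular frequency: ω = 2π·f = 2π·6360 = 3.996e+04 rad/s.
Step 2 — Component impedances:
  R: Z = R = 81.1 Ω
  C: Z = 1/(jωC) = -j/(ω·C) = 0 - j250.2 Ω
Step 3 — Series combination: Z_total = R + C = 81.1 - j250.2 Ω = 263.1∠-72.0° Ω.
Step 4 — Source phasor: V = 31.7∠0.0° V = 31.7 V.
Step 5 — Ohm's law: I = V / Z_total = (31.7) / (81.1 - j250.2) = 0.03715 + j0.1146 A.
Step 6 — Convert to polar: |I| = 0.1205 A, ∠I = 72.0°.

I = 0.1205∠72.0° A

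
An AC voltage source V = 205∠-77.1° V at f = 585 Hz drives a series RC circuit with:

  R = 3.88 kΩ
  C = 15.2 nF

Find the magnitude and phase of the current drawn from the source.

Step 1 — Angular frequency: ω = 2π·f = 2π·585 = 3676 rad/s.
Step 2 — Component impedances:
  R: Z = R = 3880 Ω
  C: Z = 1/(jωC) = -j/(ω·C) = 0 - j1.79e+04 Ω
Step 3 — Series combination: Z_total = R + C = 3880 - j1.79e+04 Ω = 1.831e+04∠-77.8° Ω.
Step 4 — Source phasor: V = 205∠-77.1° V = 45.77 - j199.8 V.
Step 5 — Ohm's law: I = V / Z_total = (45.77 - j199.8) / (3880 - j1.79e+04) = 0.01119 + j0.0001307 A.
Step 6 — Convert to polar: |I| = 0.01119 A, ∠I = 0.7°.

I = 0.01119∠0.7° A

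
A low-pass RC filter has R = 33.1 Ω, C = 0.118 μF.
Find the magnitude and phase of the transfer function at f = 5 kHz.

Step 1 — Angular frequency: ω = 2π·5000 = 3.142e+04 rad/s.
Step 2 — Transfer function: H(jω) = 1/(1 + jωRC).
Step 3 — Denominator: 1 + jωRC = 1 + j·3.142e+04·33.1·1.18e-07 = 1 + j0.1227.
Step 4 — H = 0.9852 - j0.1209.
Step 5 — Magnitude: |H| = 0.9926 (-0.1 dB); phase: φ = -7.0°.

|H| = 0.9926 (-0.1 dB), φ = -7.0°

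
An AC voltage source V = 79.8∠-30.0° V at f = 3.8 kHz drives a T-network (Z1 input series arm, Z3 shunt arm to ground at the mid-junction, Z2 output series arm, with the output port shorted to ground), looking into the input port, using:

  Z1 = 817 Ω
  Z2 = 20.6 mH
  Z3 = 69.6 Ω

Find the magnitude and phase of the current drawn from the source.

Step 1 — Angular frequency: ω = 2π·f = 2π·3800 = 2.388e+04 rad/s.
Step 2 — Component impedances:
  Z1: Z = R = 817 Ω
  Z2: Z = jωL = j·2.388e+04·0.0206 = 0 + j491.8 Ω
  Z3: Z = R = 69.6 Ω
Step 3 — With the output port shorted to ground, the output series arm Z2 runs from the junction to ground; the shunt arm Z3 also runs from the junction to ground. They appear in parallel: Z3 || Z2 = 68.23 + j9.656 Ω.
Step 4 — Series with input arm Z1: Z_in = Z1 + (Z3 || Z2) = 885.2 + j9.656 Ω = 885.3∠0.6° Ω.
Step 5 — Source phasor: V = 79.8∠-30.0° V = 69.11 - j39.9 V.
Step 6 — Ohm's law: I = V / Z_total = (69.11 - j39.9) / (885.2 + j9.656) = 0.07757 - j0.04592 A.
Step 7 — Convert to polar: |I| = 0.09014 A, ∠I = -30.6°.

I = 0.09014∠-30.6° A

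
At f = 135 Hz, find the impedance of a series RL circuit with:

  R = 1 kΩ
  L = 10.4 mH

Step 1 — Angular frequency: ω = 2π·f = 2π·135 = 848.2 rad/s.
Step 2 — Component impedances:
  R: Z = R = 1000 Ω
  L: Z = jωL = j·848.2·0.0104 = 0 + j8.822 Ω
Step 3 — Series combination: Z_total = R + L = 1000 + j8.822 Ω = 1000∠0.5° Ω.

Z = 1000 + j8.822 Ω = 1000∠0.5° Ω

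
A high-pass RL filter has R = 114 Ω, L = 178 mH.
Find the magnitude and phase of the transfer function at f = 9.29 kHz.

Step 1 — Angular frequency: ω = 2π·9290 = 5.837e+04 rad/s.
Step 2 — Transfer function: H(jω) = jωL/(R + jωL).
Step 3 — Numerator jωL = j·1.039e+04; denominator R + jωL = 114 + j1.039e+04.
Step 4 — H = 0.9999 + j0.01097.
Step 5 — Magnitude: |H| = 0.9999 (-0.0 dB); phase: φ = 0.6°.

|H| = 0.9999 (-0.0 dB), φ = 0.6°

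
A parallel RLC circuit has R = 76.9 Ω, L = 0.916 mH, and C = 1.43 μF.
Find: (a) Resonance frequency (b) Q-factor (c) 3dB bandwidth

Step 1 — Resonance: ω₀ = 1/√(LC) = 1/√(0.000916·1.43e-06) = 2.763e+04 rad/s.
Step 2 — f₀ = ω₀/(2π) = 4397 Hz.
Step 3 — Parallel Q: Q = R/(ω₀L) = 76.9/(2.763e+04·0.000916) = 3.038.
Step 4 — Bandwidth: Δω = ω₀/Q = 9094 rad/s; BW = Δω/(2π) = 1447 Hz.

(a) f₀ = 4397 Hz  (b) Q = 3.038  (c) BW = 1447 Hz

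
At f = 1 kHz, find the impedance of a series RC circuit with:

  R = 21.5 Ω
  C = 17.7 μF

Step 1 — Angular frequency: ω = 2π·f = 2π·1000 = 6283 rad/s.
Step 2 — Component impedances:
  R: Z = R = 21.5 Ω
  C: Z = 1/(jωC) = -j/(ω·C) = 0 - j8.992 Ω
Step 3 — Series combination: Z_total = R + C = 21.5 - j8.992 Ω = 23.3∠-22.7° Ω.

Z = 21.5 - j8.992 Ω = 23.3∠-22.7° Ω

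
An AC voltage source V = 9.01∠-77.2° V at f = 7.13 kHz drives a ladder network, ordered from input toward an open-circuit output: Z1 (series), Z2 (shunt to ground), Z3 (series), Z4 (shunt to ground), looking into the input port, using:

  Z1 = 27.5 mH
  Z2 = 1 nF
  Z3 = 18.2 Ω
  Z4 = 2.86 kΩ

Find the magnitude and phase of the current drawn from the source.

Step 1 — Angular frequency: ω = 2π·f = 2π·7130 = 4.48e+04 rad/s.
Step 2 — Component impedances:
  Z1: Z = jωL = j·4.48e+04·0.0275 = 0 + j1232 Ω
  Z2: Z = 1/(jωC) = -j/(ω·C) = 0 - j2.232e+04 Ω
  Z3: Z = R = 18.2 Ω
  Z4: Z = R = 2860 Ω
Step 3 — Ladder network (open output): work backward from the far end, alternating series and parallel combinations. Z_in = 2831 + j866.9 Ω = 2961∠17.0° Ω.
Step 4 — Source phasor: V = 9.01∠-77.2° V = 1.996 - j8.786 V.
Step 5 — Ohm's law: I = V / Z_total = (1.996 - j8.786) / (2831 + j866.9) = -0.0002242 - j0.003035 A.
Step 6 — Convert to polar: |I| = 0.003043 A, ∠I = -94.2°.

I = 0.003043∠-94.2° A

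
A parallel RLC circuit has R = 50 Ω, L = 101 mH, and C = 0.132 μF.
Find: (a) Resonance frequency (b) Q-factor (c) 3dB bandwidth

Step 1 — Resonance: ω₀ = 1/√(LC) = 1/√(0.101·1.32e-07) = 8661 rad/s.
Step 2 — f₀ = ω₀/(2π) = 1378 Hz.
Step 3 — Parallel Q: Q = R/(ω₀L) = 50/(8661·0.101) = 0.05716.
Step 4 — Bandwidth: Δω = ω₀/Q = 1.515e+05 rad/s; BW = Δω/(2π) = 2.411e+04 Hz.

(a) f₀ = 1378 Hz  (b) Q = 0.05716  (c) BW = 2.411e+04 Hz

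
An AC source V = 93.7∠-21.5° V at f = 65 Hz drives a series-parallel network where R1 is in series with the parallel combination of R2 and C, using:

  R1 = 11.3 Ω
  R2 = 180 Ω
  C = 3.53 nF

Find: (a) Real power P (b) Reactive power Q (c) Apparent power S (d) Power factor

Step 1 — Angular frequency: ω = 2π·f = 2π·65 = 408.4 rad/s.
Step 2 — Component impedances:
  R1: Z = R = 11.3 Ω
  R2: Z = R = 180 Ω
  C: Z = 1/(jωC) = -j/(ω·C) = 0 - j6.936e+05 Ω
Step 3 — Parallel branch: R2 || C = 1/(1/R2 + 1/C) = 180 - j0.04671 Ω.
Step 4 — Series with R1: Z_total = R1 + (R2 || C) = 191.3 - j0.04671 Ω = 191.3∠-0.0° Ω.
Step 5 — Source phasor: V = 93.7∠-21.5° V = 87.18 - j34.34 V.
Step 6 — Current: I = V / Z = 0.4558 - j0.1794 A = 0.4898∠-21.5° A.
Step 7 — Complex power: S = V·I* = 45.89 - j0.01121 VA.
Step 8 — Real power: P = Re(S) = 45.89 W.
Step 9 — Reactive power: Q = Im(S) = -0.01121 VAR.
Step 10 — Apparent power: |S| = 45.89 VA.
Step 11 — Power factor: PF = P/|S| = 1 (leading).

(a) P = 45.89 W  (b) Q = -0.01121 VAR  (c) S = 45.89 VA  (d) PF = 1 (leading)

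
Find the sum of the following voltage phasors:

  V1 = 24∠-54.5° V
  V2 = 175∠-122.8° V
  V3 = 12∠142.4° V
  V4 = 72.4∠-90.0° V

Step 1 — Convert each phasor to rectangular form:
  V1 = 24·(cos(-54.5°) + j·sin(-54.5°)) = 13.94 - j19.54 V
  V2 = 175·(cos(-122.8°) + j·sin(-122.8°)) = -94.8 - j147.1 V
  V3 = 12·(cos(142.4°) + j·sin(142.4°)) = -9.507 + j7.322 V
  V4 = 72.4·(cos(-90.0°) + j·sin(-90.0°)) = 0 - j72.4 V
Step 2 — Sum components: V_total = -90.37 - j231.7 V.
Step 3 — Convert to polar: |V_total| = 248.7 V, ∠V_total = -111.3°.

V_total = 248.7∠-111.3° V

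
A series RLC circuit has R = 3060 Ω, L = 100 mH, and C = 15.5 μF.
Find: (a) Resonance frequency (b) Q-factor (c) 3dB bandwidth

Step 1 — Resonance condition Im(Z)=0 gives ω₀ = 1/√(LC).
Step 2 — ω₀ = 1/√(0.1·1.55e-05) = 803.2 rad/s.
Step 3 — f₀ = ω₀/(2π) = 127.8 Hz.
Step 4 — Series Q: Q = ω₀L/R = 803.2·0.1/3060 = 0.02625.
Step 5 — 3dB bandwidth: Δω = ω₀/Q = 3.06e+04 rad/s; BW = Δω/(2π) = 4870 Hz.

(a) f₀ = 127.8 Hz  (b) Q = 0.02625  (c) BW = 4870 Hz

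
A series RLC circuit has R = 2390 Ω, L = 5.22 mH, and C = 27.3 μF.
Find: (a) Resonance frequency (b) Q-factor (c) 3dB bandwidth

Step 1 — Resonance condition Im(Z)=0 gives ω₀ = 1/√(LC).
Step 2 — ω₀ = 1/√(0.00522·2.73e-05) = 2649 rad/s.
Step 3 — f₀ = ω₀/(2π) = 421.6 Hz.
Step 4 — Series Q: Q = ω₀L/R = 2649·0.00522/2390 = 0.005786.
Step 5 — 3dB bandwidth: Δω = ω₀/Q = 4.579e+05 rad/s; BW = Δω/(2π) = 7.287e+04 Hz.

(a) f₀ = 421.6 Hz  (b) Q = 0.005786  (c) BW = 7.287e+04 Hz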